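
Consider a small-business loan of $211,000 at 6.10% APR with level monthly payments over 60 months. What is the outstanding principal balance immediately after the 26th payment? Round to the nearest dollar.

$127,380

With monthly rate i = 6.1%/12 = 0.0050833, the balance after k of n payments is P · [(1+i)^n − (1+i)^k] / [(1+i)^n − 1].
(1+0.0050833)^60 = 1.35557729 and (1+0.0050833)^26 = 1.14091649, so the balance is 211,000 × (1.35557729 − 1.14091649) / (1.35557729 − 1) = $127,379.98.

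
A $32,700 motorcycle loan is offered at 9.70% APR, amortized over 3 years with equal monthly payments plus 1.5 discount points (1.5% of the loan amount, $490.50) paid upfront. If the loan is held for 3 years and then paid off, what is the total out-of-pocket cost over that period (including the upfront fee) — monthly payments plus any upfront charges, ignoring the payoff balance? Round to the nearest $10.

Monthly rate = 9.7%/12 = 0.0080833; payment = 32,700 × 0.0080833 / (1 − (1+0.0080833)^−36) = $1,050.54.
Total outlay = 36 × $1,050.54 + $490.50 = $38,309.94.

$38,310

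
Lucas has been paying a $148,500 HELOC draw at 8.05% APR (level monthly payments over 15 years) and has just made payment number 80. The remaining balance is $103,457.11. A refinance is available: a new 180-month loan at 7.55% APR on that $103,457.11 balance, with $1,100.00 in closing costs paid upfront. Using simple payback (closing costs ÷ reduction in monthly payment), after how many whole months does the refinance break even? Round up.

Current payment = 148,500 × 8.05%/12 / (1 − (1+0.0067083)^−180) = $1,423.43.
Refinanced payment = 103,457.11 × 0.0062917 / (1 − (1+0.0062917)^−180) = $962.00.
Monthly savings = $1,423.43 − $962.00 = $461.43.
Break-even = $1,100.00 / $461.43 = 2.38 → 3 months.

3 months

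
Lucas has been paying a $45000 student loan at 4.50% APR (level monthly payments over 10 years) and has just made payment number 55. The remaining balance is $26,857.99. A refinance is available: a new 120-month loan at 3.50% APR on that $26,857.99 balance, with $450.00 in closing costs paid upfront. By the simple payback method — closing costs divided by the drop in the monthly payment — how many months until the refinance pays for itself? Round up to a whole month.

3 months

Current payment = 45,000 × 4.5%/12 / (1 − (1+0.0037500)^−120) = $466.37.
Refinanced payment = 26,857.99 × 0.0029167 / (1 − (1+0.0029167)^−120) = $265.59.
Monthly savings = $466.37 − $265.59 = $200.78.
Break-even = $450.00 / $200.78 = 2.24 → 3 months.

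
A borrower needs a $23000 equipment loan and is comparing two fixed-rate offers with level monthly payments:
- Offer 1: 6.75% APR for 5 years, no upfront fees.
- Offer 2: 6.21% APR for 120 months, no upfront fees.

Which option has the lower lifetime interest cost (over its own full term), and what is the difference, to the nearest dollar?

Offer 1: monthly rate = 6.75%/12 = 0.0056250; payment = 23,000 × 0.0056250 / (1 − (1+0.0056250)^−60) = $452.72.
Total interest on Offer 1 = 60 × $452.72 − $23,000 = $4,163.20.
Offer 2: at 6.21% the monthly rate is 0.0051750, so the payment is 23,000 × 0.0051750 / (1 − 1.0051750^−120) = $257.78.
Total interest on Offer 2 = 120 × $257.78 − $23,000 = $7,933.60.
Offer 1 is lower by $3,770.40.

Offer 1 by $3,770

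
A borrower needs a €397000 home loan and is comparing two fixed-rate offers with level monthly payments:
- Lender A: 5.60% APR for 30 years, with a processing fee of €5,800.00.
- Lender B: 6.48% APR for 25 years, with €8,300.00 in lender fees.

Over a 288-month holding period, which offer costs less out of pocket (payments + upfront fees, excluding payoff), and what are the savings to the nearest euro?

Lender A: at 5.60% the monthly rate is 0.0046667, so the payment is 397,000 × 0.0046667 / (1 − 1.0046667^−360) = €2,279.09.
Lender B: monthly rate = 6.48%/12 = 0.0054000; payment = 397,000 × 0.0054000 / (1 − (1+0.0054000)^−300) = €2,675.61.
Over 288 months: Lender A costs 288 × €2,279.09 + €5,800.00 = €662,177.92; Lender B costs 288 × €2,675.61 + €8,300.00 = €778,875.68.
Lender A is cheaper by €778,875.68 − €662,177.92 = €116,697.76.

Lender A by €116,698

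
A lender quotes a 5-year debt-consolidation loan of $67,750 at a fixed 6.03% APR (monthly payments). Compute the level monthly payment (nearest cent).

At 6.03% the monthly rate is 0.0050250, so the payment is 67,750 × 0.0050250 / (1 − 1.0050250^−60) = $1,310.74.

$1,310.74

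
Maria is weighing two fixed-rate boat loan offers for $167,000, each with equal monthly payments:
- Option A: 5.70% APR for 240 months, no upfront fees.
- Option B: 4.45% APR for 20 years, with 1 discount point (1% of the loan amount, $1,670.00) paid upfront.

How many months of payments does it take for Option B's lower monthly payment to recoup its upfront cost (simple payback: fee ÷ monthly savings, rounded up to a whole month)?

Option A: at 5.70% the monthly rate is 0.0047500, so the payment is 167,000 × 0.0047500 / (1 − 1.0047500^−240) = $1,167.72.
Option B: at 4.45% the monthly rate is 0.0037083, so the payment is 167,000 × 0.0037083 / (1 − 1.0037083^−240) = $1,052.02.
Monthly savings = $1,167.72 − $1,052.02 = $115.70.
Break-even = $1,670.00 / $115.70 = 14.43 → 15 months.

15 months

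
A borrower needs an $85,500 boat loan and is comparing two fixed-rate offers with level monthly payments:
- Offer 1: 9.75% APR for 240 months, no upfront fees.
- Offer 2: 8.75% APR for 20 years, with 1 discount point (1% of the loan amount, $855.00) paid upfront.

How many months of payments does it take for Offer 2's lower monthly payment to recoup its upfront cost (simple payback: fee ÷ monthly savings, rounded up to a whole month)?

16 months

Offer 1: monthly rate = 9.75%/12 = 0.0081250; payment = 85,500 × 0.0081250 / (1 − (1+0.0081250)^−240) = $810.98.
Offer 2: at 8.75% the monthly rate is 0.0072917, so the payment is 85,500 × 0.0072917 / (1 − 1.0072917^−240) = $755.57.
Monthly savings = $810.98 − $755.57 = $55.41.
Break-even = $855.00 / $55.41 = 15.43 → 16 months.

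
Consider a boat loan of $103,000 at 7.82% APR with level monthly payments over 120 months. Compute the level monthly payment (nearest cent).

$1,239.90

At 7.82% the monthly rate is 0.0065167, so the payment is 103,000 × 0.0065167 / (1 − 1.0065167^−120) = $1,239.90.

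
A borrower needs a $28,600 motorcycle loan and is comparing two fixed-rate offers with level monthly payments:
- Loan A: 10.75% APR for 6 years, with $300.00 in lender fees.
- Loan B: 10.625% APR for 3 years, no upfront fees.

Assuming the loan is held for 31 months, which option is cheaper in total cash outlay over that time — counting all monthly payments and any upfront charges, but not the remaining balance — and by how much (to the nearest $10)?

Loan A: at 10.75% the monthly rate is 0.0089583, so the payment is 28,600 × 0.0089583 / (1 − 1.0089583^−72) = $540.72.
Loan B: monthly rate = 10.625%/12 = 0.0088542; payment = 28,600 × 0.0088542 / (1 − (1+0.0088542)^−36) = $931.26.
Over 31 months: Loan A costs 31 × $540.72 + $300.00 = $17,062.32; Loan B costs 31 × $931.26 = $28,869.06.
Loan A is cheaper by $28,869.06 − $17,062.32 = $11,806.74.

Loan A by $11,810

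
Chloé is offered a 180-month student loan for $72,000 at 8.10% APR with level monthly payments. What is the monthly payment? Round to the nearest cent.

Monthly rate = 8.1%/12 = 0.0067500; payment = 72,000 × 0.0067500 / (1 − (1+0.0067500)^−180) = $692.23.

$692.23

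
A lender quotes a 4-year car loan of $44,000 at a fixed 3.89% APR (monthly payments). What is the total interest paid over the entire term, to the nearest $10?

At 3.89% the monthly rate is 0.0032417, so the payment is 44,000 × 0.0032417 / (1 − 1.0032417^−48) = $991.31.
Total paid = 48 × $991.31 = $47,582.88; interest = $47,582.88 − $44,000 = $3,582.88.

$3,580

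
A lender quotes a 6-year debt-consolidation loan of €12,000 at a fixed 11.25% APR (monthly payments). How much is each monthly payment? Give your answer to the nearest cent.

At 11.25% the monthly rate is 0.0093750, so the payment is 12,000 × 0.0093750 / (1 − 1.0093750^−72) = €229.95.

€229.95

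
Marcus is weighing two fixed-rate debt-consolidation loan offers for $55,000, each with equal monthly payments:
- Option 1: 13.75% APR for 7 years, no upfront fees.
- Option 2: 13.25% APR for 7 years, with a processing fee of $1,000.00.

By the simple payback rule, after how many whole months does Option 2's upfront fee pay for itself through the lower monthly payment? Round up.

67 months

Option 1: at 13.75% the monthly rate is 0.0114583, so the payment is 55,000 × 0.0114583 / (1 − 1.0114583^−84) = $1,023.12.
Option 2: at 13.25% the monthly rate is 0.0110417, so the payment is 55,000 × 0.0110417 / (1 − 1.0110417^−84) = $1,008.05.
Monthly savings = $1,023.12 − $1,008.05 = $15.07.
Break-even = $1,000.00 / $15.07 = 66.36 → 67 months.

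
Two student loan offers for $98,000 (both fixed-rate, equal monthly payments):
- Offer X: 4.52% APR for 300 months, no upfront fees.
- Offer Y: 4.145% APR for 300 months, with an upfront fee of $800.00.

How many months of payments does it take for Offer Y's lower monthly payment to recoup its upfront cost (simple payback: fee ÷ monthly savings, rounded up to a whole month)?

Offer X: monthly rate = 4.52%/12 = 0.0037667; payment = 98,000 × 0.0037667 / (1 − (1+0.0037667)^−300) = $545.83.
Offer Y: monthly rate = 4.145%/12 = 0.0034542; payment = 98,000 × 0.0034542 / (1 − (1+0.0034542)^−300) = $525.16.
Monthly savings = $545.83 − $525.16 = $20.67.
Break-even = $800.00 / $20.67 = 38.70 → 39 months.

39 months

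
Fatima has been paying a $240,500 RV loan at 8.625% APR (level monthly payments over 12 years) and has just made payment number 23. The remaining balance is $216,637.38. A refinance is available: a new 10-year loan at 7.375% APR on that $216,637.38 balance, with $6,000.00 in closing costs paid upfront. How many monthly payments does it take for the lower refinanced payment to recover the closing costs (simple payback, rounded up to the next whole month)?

Current payment = 240,500 × 8.625%/12 / (1 − (1+0.0071875)^−144) = $2,686.42.
Refinanced payment = 216,637.38 × 0.0061458 / (1 − (1+0.0061458)^−120) = $2,557.41.
Monthly savings = $2,686.42 − $2,557.41 = $129.01.
Break-even = $6,000.00 / $129.01 = 46.51 → 47 months.

47 months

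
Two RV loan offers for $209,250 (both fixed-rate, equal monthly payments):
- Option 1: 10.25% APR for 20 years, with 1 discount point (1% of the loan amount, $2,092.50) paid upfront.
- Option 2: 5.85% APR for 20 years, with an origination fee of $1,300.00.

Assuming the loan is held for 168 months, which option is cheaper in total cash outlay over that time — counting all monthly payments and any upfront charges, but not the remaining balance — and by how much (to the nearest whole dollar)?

Option 2 by $97,058

Option 1: monthly rate = 10.25%/12 = 0.0085417; payment = 209,250 × 0.0085417 / (1 − (1+0.0085417)^−240) = $2,054.09.
Option 2: monthly rate = 5.85%/12 = 0.0048750; payment = 209,250 × 0.0048750 / (1 − (1+0.0048750)^−240) = $1,481.08.
Over 168 months: Option 1 costs 168 × $2,054.09 + $2,092.50 = $347,179.62; Option 2 costs 168 × $1,481.08 + $1,300.00 = $250,121.44.
Option 2 is cheaper by $347,179.62 − $250,121.44 = $97,058.18.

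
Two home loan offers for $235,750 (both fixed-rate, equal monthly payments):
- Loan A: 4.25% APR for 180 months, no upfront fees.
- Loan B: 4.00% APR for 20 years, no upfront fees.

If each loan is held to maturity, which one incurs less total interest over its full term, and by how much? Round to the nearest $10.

Loan A by $23,630

Loan A: at 4.25% the monthly rate is 0.0035417, so the payment is 235,750 × 0.0035417 / (1 − 1.0035417^−180) = $1,773.50.
Total interest on Loan A = 180 × $1,773.50 − $235,750 = $83,480.00.
Loan B: at 4.00% the monthly rate is 0.0033333, so the payment is 235,750 × 0.0033333 / (1 − 1.0033333^−240) = $1,428.60.
Total interest on Loan B = 240 × $1,428.60 − $235,750 = $107,114.00.
Loan A is lower by $23,634.00.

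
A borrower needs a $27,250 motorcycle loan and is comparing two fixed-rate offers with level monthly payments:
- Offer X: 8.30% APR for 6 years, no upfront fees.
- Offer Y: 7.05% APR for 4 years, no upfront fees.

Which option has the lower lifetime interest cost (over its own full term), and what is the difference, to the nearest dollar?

Offer Y by $3,336

Offer X: monthly rate = 8.3%/12 = 0.0069167; payment = 27,250 × 0.0069167 / (1 − (1+0.0069167)^−72) = $481.78.
Total interest on Offer X = 72 × $481.78 − $27,250 = $7,438.16.
Offer Y: monthly rate = 7.05%/12 = 0.0058750; payment = 27,250 × 0.0058750 / (1 − (1+0.0058750)^−48) = $653.17.
Total interest on Offer Y = 48 × $653.17 − $27,250 = $4,102.16.
Offer Y is lower by $3,336.00.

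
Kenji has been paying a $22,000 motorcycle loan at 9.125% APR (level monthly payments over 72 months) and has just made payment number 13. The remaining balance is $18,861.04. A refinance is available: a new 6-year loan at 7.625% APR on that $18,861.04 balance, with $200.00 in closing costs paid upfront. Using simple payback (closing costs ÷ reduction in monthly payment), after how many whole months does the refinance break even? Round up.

3 months

Current payment = 22,000 × 9.125%/12 / (1 − (1+0.0076042)^−72) = $397.93.
Refinanced payment = 18,861.04 × 0.0063542 / (1 − (1+0.0063542)^−72) = $327.25.
Monthly savings = $397.93 − $327.25 = $70.68.
Break-even = $200.00 / $70.68 = 2.83 → 3 months.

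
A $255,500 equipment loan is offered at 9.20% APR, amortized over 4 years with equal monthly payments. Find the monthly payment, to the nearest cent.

At 9.20% the monthly rate is 0.0076667, so the payment is 255,500 × 0.0076667 / (1 − 1.0076667^−48) = $6,382.42.

$6,382.42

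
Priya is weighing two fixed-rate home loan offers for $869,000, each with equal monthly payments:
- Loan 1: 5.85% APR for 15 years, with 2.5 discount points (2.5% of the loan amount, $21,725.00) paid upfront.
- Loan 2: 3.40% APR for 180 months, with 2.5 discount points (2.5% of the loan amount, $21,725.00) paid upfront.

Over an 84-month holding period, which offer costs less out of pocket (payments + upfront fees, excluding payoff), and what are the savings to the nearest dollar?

Loan 2 by $91,824

Loan 1: monthly rate = 5.85%/12 = 0.0048750; payment = 869,000 × 0.0048750 / (1 − (1+0.0048750)^−180) = $7,262.88.
Loan 2: monthly rate = 3.4%/12 = 0.0028333; payment = 869,000 × 0.0028333 / (1 − (1+0.0028333)^−180) = $6,169.74.
Over 84 months: Loan 1 costs 84 × $7,262.88 + $21,725.00 = $631,806.92; Loan 2 costs 84 × $6,169.74 + $21,725.00 = $539,983.16.
Loan 2 is cheaper by $631,806.92 − $539,983.16 = $91,823.76.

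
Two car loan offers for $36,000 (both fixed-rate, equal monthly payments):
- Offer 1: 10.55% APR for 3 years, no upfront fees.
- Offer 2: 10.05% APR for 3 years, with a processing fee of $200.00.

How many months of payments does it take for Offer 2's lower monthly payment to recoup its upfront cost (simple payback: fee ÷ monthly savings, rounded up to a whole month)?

24 months

Offer 1: at 10.55% the monthly rate is 0.0087917, so the payment is 36,000 × 0.0087917 / (1 − 1.0087917^−36) = $1,170.94.
Offer 2: at 10.05% the monthly rate is 0.0083750, so the payment is 36,000 × 0.0083750 / (1 − 1.0083750^−36) = $1,162.46.
Monthly savings = $1,170.94 − $1,162.46 = $8.48.
Break-even = $200.00 / $8.48 = 23.58 → 24 months.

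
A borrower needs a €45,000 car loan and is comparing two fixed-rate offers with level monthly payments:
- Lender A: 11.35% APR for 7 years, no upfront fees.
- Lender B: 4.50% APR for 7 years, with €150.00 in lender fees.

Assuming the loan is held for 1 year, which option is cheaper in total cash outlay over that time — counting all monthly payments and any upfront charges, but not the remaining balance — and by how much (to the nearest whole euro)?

Lender B by €1,690

Lender A: monthly rate = 11.35%/12 = 0.0094583; payment = 45,000 × 0.0094583 / (1 − (1+0.0094583)^−84) = €778.82.
Lender B: monthly rate = 4.5%/12 = 0.0037500; payment = 45,000 × 0.0037500 / (1 − (1+0.0037500)^−84) = €625.51.
Over 12 months: Lender A costs 12 × €778.82 = €9,345.84; Lender B costs 12 × €625.51 + €150.00 = €7,656.12.
Lender B is cheaper by €9,345.84 − €7,656.12 = €1,689.72.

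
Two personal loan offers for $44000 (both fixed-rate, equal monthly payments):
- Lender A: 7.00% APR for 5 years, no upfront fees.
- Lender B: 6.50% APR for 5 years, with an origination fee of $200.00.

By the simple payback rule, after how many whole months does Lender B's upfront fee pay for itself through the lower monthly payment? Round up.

Lender A: monthly rate = 7%/12 = 0.0058333; payment = 44,000 × 0.0058333 / (1 − (1+0.0058333)^−60) = $871.25.
Lender B: monthly rate = 6.5%/12 = 0.0054167; payment = 44,000 × 0.0054167 / (1 − (1+0.0054167)^−60) = $860.91.
Monthly savings = $871.25 − $860.91 = $10.34.
Break-even = $200.00 / $10.34 = 19.34 → 20 months.

20 months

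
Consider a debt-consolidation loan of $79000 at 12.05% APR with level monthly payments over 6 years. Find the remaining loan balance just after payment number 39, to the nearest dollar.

$43,258

With monthly rate i = 12.05%/12 = 0.0100417, the balance after k of n payments is P · [(1+i)^n − (1+i)^k] / [(1+i)^n − 1].
(1+0.0100417)^72 = 2.05318872 and (1+0.0100417)^39 = 1.47649610, so the balance is 79,000 × (2.05318872 − 1.47649610) / (2.05318872 − 1) = $43,257.89.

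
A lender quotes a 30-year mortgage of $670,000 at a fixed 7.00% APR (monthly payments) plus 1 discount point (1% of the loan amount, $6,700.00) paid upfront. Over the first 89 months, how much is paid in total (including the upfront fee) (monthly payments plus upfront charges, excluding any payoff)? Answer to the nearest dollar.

$403,420

At 7.00% the monthly rate is 0.0058333, so the payment is 670,000 × 0.0058333 / (1 − 1.0058333^−360) = $4,457.53.
Total outlay = 89 × $4,457.53 + $6,700.00 = $403,420.17.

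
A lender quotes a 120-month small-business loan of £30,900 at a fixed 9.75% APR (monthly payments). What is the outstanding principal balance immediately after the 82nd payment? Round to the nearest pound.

With monthly rate i = 9.75%/12 = 0.0081250, the balance after k of n payments is P · [(1+i)^n − (1+i)^k] / [(1+i)^n − 1].
(1+0.0081250)^120 = 2.64074319 and (1+0.0081250)^82 = 1.94168845, so the balance is 30,900 × (2.64074319 − 1.94168845) / (2.64074319 − 1) = £13,165.25.

£13,165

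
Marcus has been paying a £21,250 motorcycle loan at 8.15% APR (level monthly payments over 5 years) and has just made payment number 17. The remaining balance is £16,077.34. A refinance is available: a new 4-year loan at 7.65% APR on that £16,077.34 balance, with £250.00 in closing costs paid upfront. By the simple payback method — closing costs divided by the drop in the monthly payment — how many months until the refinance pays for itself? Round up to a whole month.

6 months

Current payment = 21,250 × 8.15%/12 / (1 − (1+0.0067917)^−60) = £432.40.
Refinanced payment = 16,077.34 × 0.0063750 / (1 − (1+0.0063750)^−48) = £389.86.
Monthly savings = £432.40 − £389.86 = £42.54.
Break-even = £250.00 / £42.54 = 5.88 → 6 months.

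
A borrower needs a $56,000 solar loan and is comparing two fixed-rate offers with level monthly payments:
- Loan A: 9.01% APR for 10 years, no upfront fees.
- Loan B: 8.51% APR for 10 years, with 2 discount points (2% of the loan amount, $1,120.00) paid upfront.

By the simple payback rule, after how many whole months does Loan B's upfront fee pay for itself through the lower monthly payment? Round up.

Loan A: monthly rate = 9.01%/12 = 0.0075083; payment = 56,000 × 0.0075083 / (1 − (1+0.0075083)^−120) = $709.69.
Loan B: monthly rate = 8.51%/12 = 0.0070917; payment = 56,000 × 0.0070917 / (1 − (1+0.0070917)^−120) = $694.62.
Monthly savings = $709.69 − $694.62 = $15.07.
Break-even = $1,120.00 / $15.07 = 74.32 → 75 months.

75 months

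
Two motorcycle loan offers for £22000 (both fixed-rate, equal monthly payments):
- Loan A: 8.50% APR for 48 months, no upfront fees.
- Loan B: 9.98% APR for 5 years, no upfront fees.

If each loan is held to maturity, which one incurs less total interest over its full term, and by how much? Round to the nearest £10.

Loan A by £2,000

Loan A: at 8.50% the monthly rate is 0.0070833, so the payment is 22,000 × 0.0070833 / (1 − 1.0070833^−48) = £542.26.
Total interest on Loan A = 48 × £542.26 − £22,000 = £4,028.48.
Loan B: at 9.98% the monthly rate is 0.0083167, so the payment is 22,000 × 0.0083167 / (1 − 1.0083167^−60) = £467.22.
Total interest on Loan B = 60 × £467.22 − £22,000 = £6,033.20.
Loan A is lower by £2,004.72.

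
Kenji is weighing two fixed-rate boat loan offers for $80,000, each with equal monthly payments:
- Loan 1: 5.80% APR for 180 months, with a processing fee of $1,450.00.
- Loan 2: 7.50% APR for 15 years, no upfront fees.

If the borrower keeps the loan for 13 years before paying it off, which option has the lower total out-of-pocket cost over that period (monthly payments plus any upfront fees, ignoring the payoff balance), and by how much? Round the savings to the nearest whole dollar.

Loan 1: at 5.80% the monthly rate is 0.0048333, so the payment is 80,000 × 0.0048333 / (1 − 1.0048333^−180) = $666.47.
Loan 2: monthly rate = 7.5%/12 = 0.0062500; payment = 80,000 × 0.0062500 / (1 − (1+0.0062500)^−180) = $741.61.
Over 156 months: Loan 1 costs 156 × $666.47 + $1,450.00 = $105,419.32; Loan 2 costs 156 × $741.61 = $115,691.16.
Loan 1 is cheaper by $115,691.16 − $105,419.32 = $10,271.84.

Loan 1 by $10,272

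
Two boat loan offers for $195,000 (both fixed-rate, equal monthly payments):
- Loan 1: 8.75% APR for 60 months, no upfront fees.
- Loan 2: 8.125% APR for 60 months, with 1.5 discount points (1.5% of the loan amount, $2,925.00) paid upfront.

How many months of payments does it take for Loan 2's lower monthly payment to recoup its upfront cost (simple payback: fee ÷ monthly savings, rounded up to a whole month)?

50 months

Loan 1: monthly rate = 8.75%/12 = 0.0072917; payment = 195,000 × 0.0072917 / (1 − (1+0.0072917)^−60) = $4,024.26.
Loan 2: at 8.125% the monthly rate is 0.0067708, so the payment is 195,000 × 0.0067708 / (1 − 1.0067708^−60) = $3,965.57.
Monthly savings = $4,024.26 − $3,965.57 = $58.69.
Break-even = $2,925.00 / $58.69 = 49.84 → 50 months.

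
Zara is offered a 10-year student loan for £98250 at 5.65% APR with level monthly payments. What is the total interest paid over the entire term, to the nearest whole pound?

At 5.65% the monthly rate is 0.0047083, so the payment is 98,250 × 0.0047083 / (1 − 1.0047083^−120) = £1,073.59.
Total paid = 120 × £1,073.59 = £128,830.80; interest = £128,830.80 − £98,250 = £30,580.80.

£30,581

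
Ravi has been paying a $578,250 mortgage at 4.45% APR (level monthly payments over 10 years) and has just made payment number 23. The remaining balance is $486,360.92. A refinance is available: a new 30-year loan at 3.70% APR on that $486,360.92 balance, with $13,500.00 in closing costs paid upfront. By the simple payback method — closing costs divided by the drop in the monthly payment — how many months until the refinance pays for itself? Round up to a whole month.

Current payment = 578,250 × 4.45%/12 / (1 − (1+0.0037083)^−120) = $5,978.96.
Refinanced payment = 486,360.92 × 0.0030833 / (1 − (1+0.0030833)^−360) = $2,238.64.
Monthly savings = $5,978.96 − $2,238.64 = $3,740.32.
Break-even = $13,500.00 / $3,740.32 = 3.61 → 4 months.

4 months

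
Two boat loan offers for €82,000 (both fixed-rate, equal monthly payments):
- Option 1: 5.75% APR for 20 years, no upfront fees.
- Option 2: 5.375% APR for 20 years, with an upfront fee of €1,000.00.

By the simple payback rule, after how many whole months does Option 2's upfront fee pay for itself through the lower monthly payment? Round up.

58 months

Option 1: monthly rate = 5.75%/12 = 0.0047917; payment = 82,000 × 0.0047917 / (1 − (1+0.0047917)^−240) = €575.71.
Option 2: at 5.375% the monthly rate is 0.0044792, so the payment is 82,000 × 0.0044792 / (1 − 1.0044792^−240) = €558.29.
Monthly savings = €575.71 − €558.29 = €17.42.
Break-even = €1,000.00 / €17.42 = 57.41 → 58 months.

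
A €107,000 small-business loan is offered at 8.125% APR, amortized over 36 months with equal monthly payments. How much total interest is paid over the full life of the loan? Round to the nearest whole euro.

€13,930

Monthly rate = 8.125%/12 = 0.0067708; payment = 107,000 × 0.0067708 / (1 − (1+0.0067708)^−36) = €3,359.16.
Total paid = 36 × €3,359.16 = €120,929.76; interest = €120,929.76 − €107,000 = €13,929.76.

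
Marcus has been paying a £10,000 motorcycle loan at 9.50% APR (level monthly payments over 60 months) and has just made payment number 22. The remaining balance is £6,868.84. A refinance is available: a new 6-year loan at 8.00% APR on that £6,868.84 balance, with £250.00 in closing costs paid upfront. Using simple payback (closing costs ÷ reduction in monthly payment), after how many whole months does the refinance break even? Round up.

3 months

Current payment = 10,000 × 9.5%/12 / (1 − (1+0.0079167)^−60) = £210.02.
Refinanced payment = 6,868.84 × 0.0066667 / (1 − (1+0.0066667)^−72) = £120.43.
Monthly savings = £210.02 − £120.43 = £89.59.
Break-even = £250.00 / £89.59 = 2.79 → 3 months.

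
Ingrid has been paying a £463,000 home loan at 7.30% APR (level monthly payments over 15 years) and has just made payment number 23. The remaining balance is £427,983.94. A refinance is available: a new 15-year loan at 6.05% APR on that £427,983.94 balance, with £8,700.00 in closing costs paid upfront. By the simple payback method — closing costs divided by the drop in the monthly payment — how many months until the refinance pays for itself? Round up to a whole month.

Current payment = 463,000 × 7.3%/12 / (1 − (1+0.0060833)^−180) = £4,239.62.
Refinanced payment = 427,983.94 × 0.0050417 / (1 − (1+0.0050417)^−180) = £3,623.14.
Monthly savings = £4,239.62 − £3,623.14 = £616.48.
Break-even = £8,700.00 / £616.48 = 14.11 → 15 months.

15 months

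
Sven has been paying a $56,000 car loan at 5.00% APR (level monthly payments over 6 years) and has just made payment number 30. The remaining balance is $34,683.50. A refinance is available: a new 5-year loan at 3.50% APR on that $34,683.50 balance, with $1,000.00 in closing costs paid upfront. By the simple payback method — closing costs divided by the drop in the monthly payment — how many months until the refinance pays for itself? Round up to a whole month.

4 months

Current payment = 56,000 × 5%/12 / (1 − (1+0.0041667)^−72) = $901.88.
Refinanced payment = 34,683.50 × 0.0029167 / (1 − (1+0.0029167)^−60) = $630.95.
Monthly savings = $901.88 − $630.95 = $270.93.
Break-even = $1,000.00 / $270.93 = 3.69 → 4 months.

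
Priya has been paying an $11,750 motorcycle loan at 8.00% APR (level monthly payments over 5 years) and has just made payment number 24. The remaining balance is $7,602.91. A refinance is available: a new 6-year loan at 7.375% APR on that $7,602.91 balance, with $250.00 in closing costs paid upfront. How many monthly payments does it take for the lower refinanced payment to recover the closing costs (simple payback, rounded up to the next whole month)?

3 months

Current payment = 11,750 × 8%/12 / (1 − (1+0.0066667)^−60) = $238.25.
Refinanced payment = 7,602.91 × 0.0061458 / (1 − (1+0.0061458)^−72) = $131.00.
Monthly savings = $238.25 − $131.00 = $107.25.
Break-even = $250.00 / $107.25 = 2.33 → 3 months.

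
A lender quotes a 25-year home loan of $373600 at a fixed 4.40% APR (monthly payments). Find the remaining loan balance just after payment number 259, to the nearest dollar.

$78,112

With monthly rate i = 4.4%/12 = 0.0036667, the balance after k of n payments is P · [(1+i)^n − (1+i)^k] / [(1+i)^n − 1].
(1+0.0036667)^300 = 2.99812847 and (1+0.0036667)^259 = 2.58036240, so the balance is 373,600 × (2.99812847 − 2.58036240) / (2.99812847 − 1) = $78,111.80.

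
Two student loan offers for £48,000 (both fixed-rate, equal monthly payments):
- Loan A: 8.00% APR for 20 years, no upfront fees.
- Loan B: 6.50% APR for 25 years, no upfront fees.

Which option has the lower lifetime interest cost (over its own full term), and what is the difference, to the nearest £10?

Loan A by £870

Loan A: at 8.00% the monthly rate is 0.0066667, so the payment is 48,000 × 0.0066667 / (1 − 1.0066667^−240) = £401.49.
Total interest on Loan A = 240 × £401.49 − £48,000 = £48,357.60.
Loan B: at 6.50% the monthly rate is 0.0054167, so the payment is 48,000 × 0.0054167 / (1 − 1.0054167^−300) = £324.10.
Total interest on Loan B = 300 × £324.10 − £48,000 = £49,230.00.
Loan A is lower by £872.40.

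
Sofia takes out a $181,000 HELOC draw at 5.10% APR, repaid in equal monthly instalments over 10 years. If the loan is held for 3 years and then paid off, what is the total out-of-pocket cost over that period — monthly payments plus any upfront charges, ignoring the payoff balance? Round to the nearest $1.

$69,431

At 5.10% the monthly rate is 0.0042500, so the payment is 181,000 × 0.0042500 / (1 − 1.0042500^−120) = $1,928.65.
Total outlay = 36 × $1,928.65 = $69,431.40.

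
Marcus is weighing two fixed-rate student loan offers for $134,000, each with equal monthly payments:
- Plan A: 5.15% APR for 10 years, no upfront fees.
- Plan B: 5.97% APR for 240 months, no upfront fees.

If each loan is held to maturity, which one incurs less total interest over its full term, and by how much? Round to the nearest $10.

Plan A by $58,110

Plan A: at 5.15% the monthly rate is 0.0042917, so the payment is 134,000 × 0.0042917 / (1 − 1.0042917^−120) = $1,431.12.
Total interest on Plan A = 120 × $1,431.12 − $134,000 = $37,734.40.
Plan B: at 5.97% the monthly rate is 0.0049750, so the payment is 134,000 × 0.0049750 / (1 − 1.0049750^−240) = $957.70.
Total interest on Plan B = 240 × $957.70 − $134,000 = $95,848.00.
Plan A is lower by $58,113.60.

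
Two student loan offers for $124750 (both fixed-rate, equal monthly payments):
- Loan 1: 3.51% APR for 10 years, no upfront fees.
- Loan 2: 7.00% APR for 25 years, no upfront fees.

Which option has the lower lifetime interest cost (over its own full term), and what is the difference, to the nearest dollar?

Loan 1: at 3.51% the monthly rate is 0.0029250, so the payment is 124,750 × 0.0029250 / (1 − 1.0029250^−120) = $1,234.19.
Total interest on Loan 1 = 120 × $1,234.19 − $124,750 = $23,352.80.
Loan 2: monthly rate = 7%/12 = 0.0058333; payment = 124,750 × 0.0058333 / (1 − (1+0.0058333)^−300) = $881.71.
Total interest on Loan 2 = 300 × $881.71 − $124,750 = $139,763.00.
Loan 1 is lower by $116,410.20.

Loan 1 by $116,410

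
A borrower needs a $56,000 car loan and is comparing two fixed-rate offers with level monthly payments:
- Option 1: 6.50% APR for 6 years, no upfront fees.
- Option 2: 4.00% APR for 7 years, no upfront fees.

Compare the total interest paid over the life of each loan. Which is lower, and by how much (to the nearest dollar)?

Option 2 by $3,480

Option 1: at 6.50% the monthly rate is 0.0054167, so the payment is 56,000 × 0.0054167 / (1 − 1.0054167^−72) = $941.36.
Total interest on Option 1 = 72 × $941.36 − $56,000 = $11,777.92.
Option 2: at 4.00% the monthly rate is 0.0033333, so the payment is 56,000 × 0.0033333 / (1 − 1.0033333^−84) = $765.45.
Total interest on Option 2 = 84 × $765.45 − $56,000 = $8,297.80.
Option 2 is lower by $3,480.12.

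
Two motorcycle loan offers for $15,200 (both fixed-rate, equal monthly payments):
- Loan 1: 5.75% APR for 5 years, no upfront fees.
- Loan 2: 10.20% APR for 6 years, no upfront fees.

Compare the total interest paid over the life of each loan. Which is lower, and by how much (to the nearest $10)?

Loan 1 by $2,860

Loan 1: monthly rate = 5.75%/12 = 0.0047917; payment = 15,200 × 0.0047917 / (1 − (1+0.0047917)^−60) = $292.09.
Total interest on Loan 1 = 60 × $292.09 − $15,200 = $2,325.40.
Loan 2: monthly rate = 10.2%/12 = 0.0085000; payment = 15,200 × 0.0085000 / (1 − (1+0.0085000)^−72) = $283.13.
Total interest on Loan 2 = 72 × $283.13 − $15,200 = $5,185.36.
Loan 1 is lower by $2,859.96.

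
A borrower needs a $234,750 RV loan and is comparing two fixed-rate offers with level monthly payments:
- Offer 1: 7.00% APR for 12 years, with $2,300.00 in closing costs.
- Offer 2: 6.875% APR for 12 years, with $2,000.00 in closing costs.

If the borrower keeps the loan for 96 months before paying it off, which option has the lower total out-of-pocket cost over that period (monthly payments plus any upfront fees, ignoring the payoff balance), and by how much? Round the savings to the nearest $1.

Offer 2 by $1,799

Offer 1: at 7.00% the monthly rate is 0.0058333, so the payment is 234,750 × 0.0058333 / (1 − 1.0058333^−144) = $2,414.12.
Offer 2: monthly rate = 6.875%/12 = 0.0057292; payment = 234,750 × 0.0057292 / (1 − (1+0.0057292)^−144) = $2,398.51.
Over 96 months: Offer 1 costs 96 × $2,414.12 + $2,300.00 = $234,055.52; Offer 2 costs 96 × $2,398.51 + $2,000.00 = $232,256.96.
Offer 2 is cheaper by $234,055.52 − $232,256.96 = $1,798.56.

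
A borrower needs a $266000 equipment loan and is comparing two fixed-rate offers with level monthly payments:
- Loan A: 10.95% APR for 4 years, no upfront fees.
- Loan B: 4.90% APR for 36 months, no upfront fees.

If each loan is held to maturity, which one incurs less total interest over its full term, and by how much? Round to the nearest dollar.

Loan A: monthly rate = 10.95%/12 = 0.0091250; payment = 266,000 × 0.0091250 / (1 − (1+0.0091250)^−48) = $6,868.45.
Total interest on Loan A = 48 × $6,868.45 − $266,000 = $63,685.60.
Loan B: monthly rate = 4.9%/12 = 0.0040833; payment = 266,000 × 0.0040833 / (1 − (1+0.0040833)^−36) = $7,960.32.
Total interest on Loan B = 36 × $7,960.32 − $266,000 = $20,571.52.
Loan B is lower by $43,114.08.

Loan B by $43,114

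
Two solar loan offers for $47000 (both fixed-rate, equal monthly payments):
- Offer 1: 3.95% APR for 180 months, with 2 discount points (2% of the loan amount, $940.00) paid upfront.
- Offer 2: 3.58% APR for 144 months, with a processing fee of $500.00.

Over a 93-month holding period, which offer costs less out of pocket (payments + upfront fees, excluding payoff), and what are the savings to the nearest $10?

Offer 1 by $4,720

Offer 1: monthly rate = 3.95%/12 = 0.0032917; payment = 47,000 × 0.0032917 / (1 − (1+0.0032917)^−180) = $346.48.
Offer 2: at 3.58% the monthly rate is 0.0029833, so the payment is 47,000 × 0.0029833 / (1 − 1.0029833^−144) = $401.98.
Over 93 months: Offer 1 costs 93 × $346.48 + $940.00 = $33,162.64; Offer 2 costs 93 × $401.98 + $500.00 = $37,884.14.
Offer 1 is cheaper by $37,884.14 − $33,162.64 = $4,721.50.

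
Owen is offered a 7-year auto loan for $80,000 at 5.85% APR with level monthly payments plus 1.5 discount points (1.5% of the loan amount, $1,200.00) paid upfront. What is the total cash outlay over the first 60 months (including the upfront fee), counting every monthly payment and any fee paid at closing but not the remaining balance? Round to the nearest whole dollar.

Monthly rate = 5.85%/12 = 0.0048750; payment = 80,000 × 0.0048750 / (1 − (1+0.0048750)^−84) = $1,162.94.
Total outlay = 60 × $1,162.94 + $1,200.00 = $70,976.40.

$70,976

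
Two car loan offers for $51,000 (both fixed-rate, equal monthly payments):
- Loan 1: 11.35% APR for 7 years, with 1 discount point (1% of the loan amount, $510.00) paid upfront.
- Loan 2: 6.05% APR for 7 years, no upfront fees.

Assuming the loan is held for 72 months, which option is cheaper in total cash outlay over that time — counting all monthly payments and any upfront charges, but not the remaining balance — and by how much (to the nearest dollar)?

Loan 1: at 11.35% the monthly rate is 0.0094583, so the payment is 51,000 × 0.0094583 / (1 − 1.0094583^−84) = $882.66.
Loan 2: monthly rate = 6.05%/12 = 0.0050417; payment = 51,000 × 0.0050417 / (1 − (1+0.0050417)^−84) = $746.26.
Over 72 months: Loan 1 costs 72 × $882.66 + $510.00 = $64,061.52; Loan 2 costs 72 × $746.26 = $53,730.72.
Loan 2 is cheaper by $64,061.52 − $53,730.72 = $10,330.80.

Loan 2 by $10,331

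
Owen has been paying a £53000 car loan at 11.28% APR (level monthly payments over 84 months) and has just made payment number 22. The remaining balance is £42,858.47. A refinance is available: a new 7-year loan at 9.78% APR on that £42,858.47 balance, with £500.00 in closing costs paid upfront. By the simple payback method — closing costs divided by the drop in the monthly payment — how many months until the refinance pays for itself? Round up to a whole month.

Current payment = 53,000 × 11.28%/12 / (1 − (1+0.0094000)^−84) = £915.31.
Refinanced payment = 42,858.47 × 0.0081500 / (1 − (1+0.0081500)^−84) = £706.64.
Monthly savings = £915.31 − £706.64 = £208.67.
Break-even = £500.00 / £208.67 = 2.40 → 3 months.

3 months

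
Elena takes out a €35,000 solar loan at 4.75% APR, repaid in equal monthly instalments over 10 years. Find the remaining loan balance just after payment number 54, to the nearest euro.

With monthly rate i = 4.75%/12 = 0.0039583, the balance after k of n payments is P · [(1+i)^n − (1+i)^k] / [(1+i)^n − 1].
(1+0.0039583)^120 = 1.60650718 and (1+0.0039583)^54 = 1.23779066, so the balance is 35,000 × (1.60650718 − 1.23779066) / (1.60650718 − 1) = €21,277.70.

€21,278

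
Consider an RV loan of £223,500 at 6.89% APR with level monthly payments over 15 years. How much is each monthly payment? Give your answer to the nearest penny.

£1,995.16

At 6.89% the monthly rate is 0.0057417, so the payment is 223,500 × 0.0057417 / (1 − 1.0057417^−180) = £1,995.16.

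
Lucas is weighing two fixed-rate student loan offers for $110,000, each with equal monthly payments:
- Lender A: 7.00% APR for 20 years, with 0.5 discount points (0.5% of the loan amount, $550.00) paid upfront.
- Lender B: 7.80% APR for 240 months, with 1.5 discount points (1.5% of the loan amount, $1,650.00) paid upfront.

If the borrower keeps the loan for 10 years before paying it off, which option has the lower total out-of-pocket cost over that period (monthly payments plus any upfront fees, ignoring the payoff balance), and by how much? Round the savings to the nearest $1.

Lender A: at 7.00% the monthly rate is 0.0058333, so the payment is 110,000 × 0.0058333 / (1 − 1.0058333^−240) = $852.83.
Lender B: at 7.80% the monthly rate is 0.0065000, so the payment is 110,000 × 0.0065000 / (1 − 1.0065000^−240) = $906.44.
Over 120 months: Lender A costs 120 × $852.83 + $550.00 = $102,889.60; Lender B costs 120 × $906.44 + $1,650.00 = $110,422.80.
Lender A is cheaper by $110,422.80 − $102,889.60 = $7,533.20.

Lender A by $7,533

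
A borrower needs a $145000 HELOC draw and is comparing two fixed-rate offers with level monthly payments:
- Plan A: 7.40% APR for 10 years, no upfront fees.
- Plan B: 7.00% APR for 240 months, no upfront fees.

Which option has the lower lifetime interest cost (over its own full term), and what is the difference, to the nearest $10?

Plan A by $64,170

Plan A: at 7.40% the monthly rate is 0.0061667, so the payment is 145,000 × 0.0061667 / (1 − 1.0061667^−120) = $1,713.62.
Total interest on Plan A = 120 × $1,713.62 − $145,000 = $60,634.40.
Plan B: at 7.00% the monthly rate is 0.0058333, so the payment is 145,000 × 0.0058333 / (1 − 1.0058333^−240) = $1,124.18.
Total interest on Plan B = 240 × $1,124.18 − $145,000 = $124,803.20.
Plan A is lower by $64,168.80.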